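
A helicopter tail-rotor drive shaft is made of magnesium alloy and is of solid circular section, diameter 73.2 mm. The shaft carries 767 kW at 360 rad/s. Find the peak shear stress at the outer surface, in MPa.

27.7 MPa

ω = 360 rad/s, so T = P/ω = 767×10³ / 360.0 = 2131 N·m.
J = πd⁴/32 = π(0.0732)⁴/32 = 2.819×10^-6 m⁴.
τ_max = T·r/J = 2131 × 0.0366 / 2.819×10^-6 = 2.766×10^7 Pa.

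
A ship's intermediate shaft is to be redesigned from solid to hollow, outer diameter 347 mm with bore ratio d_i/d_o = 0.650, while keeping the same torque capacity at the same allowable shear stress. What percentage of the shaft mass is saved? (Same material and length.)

34.2 %

Equal τ_max and T ⇒ the solid shaft needs d_s³ = d_o³(1−k⁴), so d_s = 347·(1−0.650⁴)^(1/3) = 325.0 mm.
Area ratio A_h/A_s = d_o²(1−k²)/d_s² = (1−k²)/(1−k⁴)^(2/3) = 0.6584.
Mass saving = 1 − 0.6584 = 34.2 %.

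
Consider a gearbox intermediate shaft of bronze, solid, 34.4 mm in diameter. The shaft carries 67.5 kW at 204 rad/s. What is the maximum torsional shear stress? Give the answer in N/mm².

41.4 N/mm²

ω = 204 rad/s, so T = P/ω = 67.5×10³ / 204.0 = 330.9 N·m.
J = πd⁴/32 = π(0.0344)⁴/32 = 1.375×10^-7 m⁴.
τ_max = T·r/J = 330.9 × 0.0172 / 1.375×10^-7 = 4.140×10^7 Pa.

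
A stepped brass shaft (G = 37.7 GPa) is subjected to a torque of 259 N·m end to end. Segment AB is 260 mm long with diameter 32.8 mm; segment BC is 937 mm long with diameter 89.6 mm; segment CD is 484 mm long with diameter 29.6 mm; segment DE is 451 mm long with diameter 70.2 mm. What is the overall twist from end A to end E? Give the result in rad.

0.0622 rad

J_AB = π(0.0328)⁴/32 = 1.14×10^-7 m⁴; J_BC = π(0.0896)⁴/32 = 6.33×10^-6 m⁴; J_CD = π(0.0296)⁴/32 = 7.54×10^-8 m⁴; J_DE = π(0.0702)⁴/32 = 2.38×10^-6 m⁴.
θ = (T/G)·Σ L_i/J_i = (259.0/37.7×10⁹)·(0.260/1.14×10^-7 + 0.937/6.33×10^-6 + 0.484/7.54×10^-8 + 0.451/2.38×10^-6) = 0.06216 rad.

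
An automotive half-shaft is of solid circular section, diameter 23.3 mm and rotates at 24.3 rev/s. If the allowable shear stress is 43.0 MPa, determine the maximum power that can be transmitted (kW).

J = πd⁴/32 = π(0.0233)⁴/32 = 2.894×10^-8 m⁴.
T_max = τ_allow·J/r = 4.30×10^7 × 2.894×10^-8 / 0.0117 = 106.8 N·m.
ω = 2π·24.3 = 152.7 rad/s, so P_max = T_max·ω = 1.631×10^4 W.

16.3 kW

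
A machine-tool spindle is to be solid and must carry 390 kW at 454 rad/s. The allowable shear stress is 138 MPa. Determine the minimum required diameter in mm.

31.6 mm

ω = 454 rad/s, so T = P/ω = 390×10³ / 454.0 = 859.0 N·m.
For a solid shaft τ_max = 16T/(πd³), so d = (16T/(π τ_allow))^(1/3) = (16·859.0/(π·1.38×10^8))^(1/3) = 0.03165 m.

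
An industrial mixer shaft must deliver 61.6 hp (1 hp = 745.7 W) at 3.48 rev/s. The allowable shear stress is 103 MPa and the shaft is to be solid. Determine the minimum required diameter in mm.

47.0 mm

ω = 2π·3.48 = 21.87 rad/s, so T = P/ω = 61.6×745.7 / 21.87 = 2101 N·m.
For a solid shaft τ_max = 16T/(πd³), so d = (16T/(π τ_allow))^(1/3) = (16·2101/(π·1.03×10^8))^(1/3) = 0.04701 m.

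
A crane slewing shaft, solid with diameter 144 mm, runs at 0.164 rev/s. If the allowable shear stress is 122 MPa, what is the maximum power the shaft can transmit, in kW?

J = πd⁴/32 = π(0.144)⁴/32 = 4.221×10^-5 m⁴.
T_max = τ_allow·J/r = 1.22×10^8 × 4.221×10^-5 / 0.0720 = 71530 N·m.
ω = 2π·0.164 = 1.030 rad/s, so P_max = T_max·ω = 7.371×10^4 W.

73.7 kW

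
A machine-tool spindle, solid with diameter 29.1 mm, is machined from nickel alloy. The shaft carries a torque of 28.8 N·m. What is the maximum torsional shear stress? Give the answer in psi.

863 psi

J = πd⁴/32 = π(0.0291)⁴/32 = 7.040×10^-8 m⁴.
τ_max = T·r/J = 28.80 × 0.0146 / 7.040×10^-8 = 5.952×10^6 Pa.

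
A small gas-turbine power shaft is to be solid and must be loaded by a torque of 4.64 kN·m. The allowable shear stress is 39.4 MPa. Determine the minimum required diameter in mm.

84.3 mm

For a solid shaft τ_max = 16T/(πd³), so d = (16T/(π τ_allow))^(1/3) = (16·4640/(π·3.94×10^7))^(1/3) = 0.08433 m.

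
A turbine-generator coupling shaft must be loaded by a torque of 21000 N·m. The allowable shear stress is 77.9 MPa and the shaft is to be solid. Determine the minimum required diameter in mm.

111 mm

For a solid shaft τ_max = 16T/(πd³), so d = (16T/(π τ_allow))^(1/3) = (16·21000/(π·7.79×10^7))^(1/3) = 0.1111 m.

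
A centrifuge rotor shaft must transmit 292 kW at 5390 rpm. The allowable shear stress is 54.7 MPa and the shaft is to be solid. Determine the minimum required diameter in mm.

36.4 mm

ω = 2π·5390/60 = 564.4 rad/s, so T = P/ω = 292×10³ / 564.4 = 517.3 N·m.
For a solid shaft τ_max = 16T/(πd³), so d = (16T/(π τ_allow))^(1/3) = (16·517.3/(π·5.47×10^7))^(1/3) = 0.03638 m.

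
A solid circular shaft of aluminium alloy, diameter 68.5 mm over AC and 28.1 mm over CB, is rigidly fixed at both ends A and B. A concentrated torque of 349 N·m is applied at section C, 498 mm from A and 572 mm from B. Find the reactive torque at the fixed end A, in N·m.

341 N·m

Compatibility: T_A·a/J_AC = T_B·b/J_CB with T_A + T_B = T₀.
J_AC = 2.16×10^-6 m⁴, J_CB = 6.12×10^-8 m⁴, so T_A = T₀·(J_AC/a)/((J_AC/a)+(J_CB/b)) = 340.6 N·m, T_B = 8.397 N·m.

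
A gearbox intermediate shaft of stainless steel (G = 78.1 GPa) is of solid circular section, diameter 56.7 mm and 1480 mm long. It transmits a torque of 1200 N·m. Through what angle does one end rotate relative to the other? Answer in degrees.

J = πd⁴/32 = π(0.0567)⁴/32 = 1.015×10^-6 m⁴.
θ = T·L/(G·J) = 1200 × 1.48 / (78.1×10⁹ × 1.015×10^-6) = 0.02241 rad.

1.28°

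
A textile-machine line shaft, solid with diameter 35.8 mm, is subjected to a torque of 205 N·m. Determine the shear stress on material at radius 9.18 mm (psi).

1690 psi

J = πd⁴/32 = π(0.0358)⁴/32 = 1.613×10^-7 m⁴.
Shear stress varies linearly with radius: τ = T·r/J = 205.0 × 0.00918 / 1.613×10^-7 = 1.167×10^7 Pa.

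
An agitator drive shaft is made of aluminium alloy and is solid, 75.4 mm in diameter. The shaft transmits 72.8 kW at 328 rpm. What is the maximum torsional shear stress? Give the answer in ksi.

3.65 ksi

ω = 2π·328/60 = 34.35 rad/s, so T = P/ω = 72.8×10³ / 34.35 = 2119 N·m.
J = πd⁴/32 = π(0.0754)⁴/32 = 3.173×10^-6 m⁴.
τ_max = T·r/J = 2119 × 0.0377 / 3.173×10^-6 = 2.518×10^7 Pa.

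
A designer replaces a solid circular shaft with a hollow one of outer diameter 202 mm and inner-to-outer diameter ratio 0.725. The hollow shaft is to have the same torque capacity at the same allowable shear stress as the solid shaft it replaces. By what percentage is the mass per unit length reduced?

Equal τ_max and T ⇒ the solid shaft needs d_s³ = d_o³(1−k⁴), so d_s = 202·(1−0.725⁴)^(1/3) = 181.4 mm.
Area ratio A_h/A_s = d_o²(1−k²)/d_s² = (1−k²)/(1−k⁴)^(2/3) = 0.5885.
Mass saving = 1 − 0.5885 = 41.2 %.

41.2 %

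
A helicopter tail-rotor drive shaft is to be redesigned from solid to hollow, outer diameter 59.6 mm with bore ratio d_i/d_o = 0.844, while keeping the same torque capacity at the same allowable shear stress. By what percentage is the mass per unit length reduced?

Equal τ_max and T ⇒ the solid shaft needs d_s³ = d_o³(1−k⁴), so d_s = 59.6·(1−0.844⁴)^(1/3) = 47.07 mm.
Area ratio A_h/A_s = d_o²(1−k²)/d_s² = (1−k²)/(1−k⁴)^(2/3) = 0.4612.
Mass saving = 1 − 0.4612 = 53.9 %.

53.9 %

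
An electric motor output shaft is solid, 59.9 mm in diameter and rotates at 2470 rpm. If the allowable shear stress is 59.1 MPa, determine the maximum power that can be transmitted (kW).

J = πd⁴/32 = π(0.0599)⁴/32 = 1.264×10^-6 m⁴.
T_max = τ_allow·J/r = 5.91×10^7 × 1.264×10^-6 / 0.0300 = 2494 N·m.
ω = 2π·2470/60 = 258.7 rad/s, so P_max = T_max·ω = 6.451×10^5 W.

645 kW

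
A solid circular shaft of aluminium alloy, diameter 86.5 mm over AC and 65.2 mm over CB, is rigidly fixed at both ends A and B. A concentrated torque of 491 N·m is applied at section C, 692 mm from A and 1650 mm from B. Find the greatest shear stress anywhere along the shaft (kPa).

3400 kPa

Compatibility: T_A·a/J_AC = T_B·b/J_CB with T_A + T_B = T₀.
J_AC = 5.50×10^-6 m⁴, J_CB = 1.77×10^-6 m⁴, so T_A = T₀·(J_AC/a)/((J_AC/a)+(J_CB/b)) = 432.5 N·m, T_B = 58.54 N·m.
τ in each portion: τ_AC = 3.40×10^6 Pa, τ_CB = 1.08×10^6 Pa; maximum is in AC.
τ_max = T_AC·r/J = 432.5·0.0432/5.50×10^-6 = 3.403×10^6 Pa.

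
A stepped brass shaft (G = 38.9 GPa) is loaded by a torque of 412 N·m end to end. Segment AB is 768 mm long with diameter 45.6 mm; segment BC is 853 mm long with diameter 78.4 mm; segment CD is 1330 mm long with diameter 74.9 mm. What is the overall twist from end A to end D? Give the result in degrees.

J_AB = π(0.0456)⁴/32 = 4.24×10^-7 m⁴; J_BC = π(0.0784)⁴/32 = 3.71×10^-6 m⁴; J_CD = π(0.0749)⁴/32 = 3.09×10^-6 m⁴.
θ = (T/G)·Σ L_i/J_i = (412.0/38.9×10⁹)·(0.768/4.24×10^-7 + 0.853/3.71×10^-6 + 1.33/3.09×10^-6) = 0.02616 rad.

1.50°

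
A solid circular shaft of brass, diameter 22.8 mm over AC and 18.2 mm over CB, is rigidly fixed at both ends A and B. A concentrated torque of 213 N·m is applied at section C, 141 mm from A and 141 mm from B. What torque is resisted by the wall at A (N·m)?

151 N·m

Compatibility: T_A·a/J_AC = T_B·b/J_CB with T_A + T_B = T₀.
J_AC = 2.65×10^-8 m⁴, J_CB = 1.08×10^-8 m⁴, so T_A = T₀·(J_AC/a)/((J_AC/a)+(J_CB/b)) = 151.5 N·m, T_B = 61.51 N·m.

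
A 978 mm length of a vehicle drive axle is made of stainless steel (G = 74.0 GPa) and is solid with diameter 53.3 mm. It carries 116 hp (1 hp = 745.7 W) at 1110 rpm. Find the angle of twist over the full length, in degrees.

ω = 2π·1110/60 = 116.2 rad/s, so T = P/ω = 116×745.7 / 116.2 = 744.2 N·m.
J = πd⁴/32 = π(0.0533)⁴/32 = 7.923×10^-7 m⁴.
θ = T·L/(G·J) = 744.2 × 0.978 / (74.0×10⁹ × 7.923×10^-7) = 0.01241 rad.

0.711°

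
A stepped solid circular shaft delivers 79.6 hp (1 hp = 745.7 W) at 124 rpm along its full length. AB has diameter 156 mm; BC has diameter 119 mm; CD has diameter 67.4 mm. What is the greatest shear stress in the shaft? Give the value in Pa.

ω = 2π·124/60 = 12.99 rad/s, so T = P/ω = 79.6×745.7 / 12.99 = 4571 N·m.
Under the same torque, τ_max = 16T/(πd³) is largest where d is smallest — segment CD (d = 67.4 mm).
τ_max = 16·4571/(π·(0.0674)³) = 7.604×10^7 Pa.

7.60e7 Pa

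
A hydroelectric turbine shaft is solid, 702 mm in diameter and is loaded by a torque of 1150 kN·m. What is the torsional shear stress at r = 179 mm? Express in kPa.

8630 kPa

J = πd⁴/32 = π(0.702)⁴/32 = 0.02384 m⁴.
Shear stress varies linearly with radius: τ = T·r/J = 1.150e6 × 0.179 / 0.02384 = 8.634×10^6 Pa.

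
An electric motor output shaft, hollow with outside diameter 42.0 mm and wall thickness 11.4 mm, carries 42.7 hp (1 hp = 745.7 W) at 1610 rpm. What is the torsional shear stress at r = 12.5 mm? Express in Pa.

8.08e6 Pa

ω = 2π·1610/60 = 168.6 rad/s, so T = P/ω = 42.7×745.7 / 168.6 = 188.9 N·m.
J = π(d_o⁴ − d_i⁴)/32 = π(0.0420⁴ − 0.0192⁴)/32 = 2.921×10^-7 m⁴.
Shear stress varies linearly with radius: τ = T·r/J = 188.9 × 0.0125 / 2.921×10^-7 = 8.081×10^6 Pa.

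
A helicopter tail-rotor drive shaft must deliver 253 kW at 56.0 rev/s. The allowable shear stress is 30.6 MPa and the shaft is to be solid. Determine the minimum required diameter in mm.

49.3 mm

ω = 2π·56.0 = 351.9 rad/s, so T = P/ω = 253×10³ / 351.9 = 719.0 N·m.
For a solid shaft τ_max = 16T/(πd³), so d = (16T/(π τ_allow))^(1/3) = (16·719.0/(π·3.06×10^7))^(1/3) = 0.04928 m.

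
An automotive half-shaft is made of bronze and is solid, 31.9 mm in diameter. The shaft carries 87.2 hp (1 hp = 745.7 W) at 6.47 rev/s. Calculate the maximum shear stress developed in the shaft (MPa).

ω = 2π·6.47 = 40.65 rad/s, so T = P/ω = 87.2×745.7 / 40.65 = 1600 N·m.
J = πd⁴/32 = π(0.0319)⁴/32 = 1.017×10^-7 m⁴.
τ_max = T·r/J = 1600 × 0.0159 / 1.017×10^-7 = 2.510×10^8 Pa.

251 MPa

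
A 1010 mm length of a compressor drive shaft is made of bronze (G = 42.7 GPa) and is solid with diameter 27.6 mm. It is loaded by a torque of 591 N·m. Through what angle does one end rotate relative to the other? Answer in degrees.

14.1°

J = πd⁴/32 = π(0.0276)⁴/32 = 5.697×10^-8 m⁴.
θ = T·L/(G·J) = 591.0 × 1.01 / (42.7×10⁹ × 5.697×10^-8) = 0.2454 rad.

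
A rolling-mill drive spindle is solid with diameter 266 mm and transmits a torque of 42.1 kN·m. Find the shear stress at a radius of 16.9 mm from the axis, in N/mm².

1.45 N/mm²

J = πd⁴/32 = π(0.266)⁴/32 = 4.915×10^-4 m⁴.
Shear stress varies linearly with radius: τ = T·r/J = 42100 × 0.0169 / 4.915×10^-4 = 1.448×10^6 Pa.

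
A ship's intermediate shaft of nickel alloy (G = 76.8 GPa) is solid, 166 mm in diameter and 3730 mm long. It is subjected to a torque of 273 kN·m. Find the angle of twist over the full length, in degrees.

J = πd⁴/32 = π(0.166)⁴/32 = 7.455×10^-5 m⁴.
θ = T·L/(G·J) = 273000 × 3.73 / (76.8×10⁹ × 7.455×10^-5) = 0.1779 rad.

10.2°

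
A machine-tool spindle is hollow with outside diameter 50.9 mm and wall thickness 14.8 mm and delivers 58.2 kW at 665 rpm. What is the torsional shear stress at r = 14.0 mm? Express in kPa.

ω = 2π·665/60 = 69.64 rad/s, so T = P/ω = 58.2×10³ / 69.64 = 835.7 N·m.
J = π(d_o⁴ − d_i⁴)/32 = π(0.0509⁴ − 0.0213⁴)/32 = 6.388×10^-7 m⁴.
Shear stress varies linearly with radius: τ = T·r/J = 835.7 × 0.0140 / 6.388×10^-7 = 1.832×10^7 Pa.

18300 kPa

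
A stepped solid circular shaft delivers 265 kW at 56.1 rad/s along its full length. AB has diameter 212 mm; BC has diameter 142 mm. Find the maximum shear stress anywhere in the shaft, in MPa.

8.40 MPa

ω = 56.1 rad/s, so T = P/ω = 265×10³ / 56.10 = 4724 N·m.
Under the same torque, τ_max = 16T/(πd³) is largest where d is smallest — segment BC (d = 142 mm).
τ_max = 16·4724/(π·(0.142)³) = 8.402×10^6 Pa.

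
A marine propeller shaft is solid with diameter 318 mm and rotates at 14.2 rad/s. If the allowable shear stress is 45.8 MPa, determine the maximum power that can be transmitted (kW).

J = πd⁴/32 = π(0.318)⁴/32 = 1.004×10^-3 m⁴.
T_max = τ_allow·J/r = 4.58×10^7 × 1.004×10^-3 / 0.159 = 289200 N·m.
ω = 14.2 rad/s, so P_max = T_max·ω = 4.106×10^6 W.

4110 kW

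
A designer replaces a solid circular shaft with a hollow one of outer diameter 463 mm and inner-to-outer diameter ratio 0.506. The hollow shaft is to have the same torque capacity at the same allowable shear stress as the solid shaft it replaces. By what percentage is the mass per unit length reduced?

22.2 %

Equal τ_max and T ⇒ the solid shaft needs d_s³ = d_o³(1−k⁴), so d_s = 463·(1−0.506⁴)^(1/3) = 452.7 mm.
Area ratio A_h/A_s = d_o²(1−k²)/d_s² = (1−k²)/(1−k⁴)^(2/3) = 0.7784.
Mass saving = 1 − 0.7784 = 22.2 %.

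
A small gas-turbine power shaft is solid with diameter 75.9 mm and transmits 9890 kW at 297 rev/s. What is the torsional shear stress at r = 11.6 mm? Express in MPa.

18.9 MPa

ω = 2π·297 = 1866 rad/s, so T = P/ω = 9890×10³ / 1866 = 5300 N·m.
J = πd⁴/32 = π(0.0759)⁴/32 = 3.258×10^-6 m⁴.
Shear stress varies linearly with radius: τ = T·r/J = 5300 × 0.0116 / 3.258×10^-6 = 1.887×10^7 Pa.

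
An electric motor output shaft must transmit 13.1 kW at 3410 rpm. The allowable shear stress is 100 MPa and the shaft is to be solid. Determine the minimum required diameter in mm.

ω = 2π·3410/60 = 357.1 rad/s, so T = P/ω = 13.1×10³ / 357.1 = 36.68 N·m.
For a solid shaft τ_max = 16T/(πd³), so d = (16T/(π τ_allow))^(1/3) = (16·36.68/(π·1.00×10^8))^(1/3) = 0.01232 m.

12.3 mm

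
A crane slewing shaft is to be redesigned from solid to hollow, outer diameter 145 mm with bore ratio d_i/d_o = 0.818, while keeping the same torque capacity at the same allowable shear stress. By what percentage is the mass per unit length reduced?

Equal τ_max and T ⇒ the solid shaft needs d_s³ = d_o³(1−k⁴), so d_s = 145·(1−0.818⁴)^(1/3) = 119.0 mm.
Area ratio A_h/A_s = d_o²(1−k²)/d_s² = (1−k²)/(1−k⁴)^(2/3) = 0.4915.
Mass saving = 1 − 0.4915 = 50.8 %.

50.8 %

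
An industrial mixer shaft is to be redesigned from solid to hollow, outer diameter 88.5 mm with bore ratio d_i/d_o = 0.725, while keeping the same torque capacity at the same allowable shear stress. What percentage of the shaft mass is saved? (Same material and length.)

41.2 %

Equal τ_max and T ⇒ the solid shaft needs d_s³ = d_o³(1−k⁴), so d_s = 88.5·(1−0.725⁴)^(1/3) = 79.46 mm.
Area ratio A_h/A_s = d_o²(1−k²)/d_s² = (1−k²)/(1−k⁴)^(2/3) = 0.5885.
Mass saving = 1 − 0.5885 = 41.2 %.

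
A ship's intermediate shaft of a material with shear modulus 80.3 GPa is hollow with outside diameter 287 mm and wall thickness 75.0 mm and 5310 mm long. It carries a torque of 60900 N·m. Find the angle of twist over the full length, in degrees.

J = π(d_o⁴ − d_i⁴)/32 = π(0.287⁴ − 0.137⁴)/32 = 6.315×10^-4 m⁴.
θ = T·L/(G·J) = 60900 × 5.31 / (80.3×10⁹ × 6.315×10^-4) = 6.377×10^-3 rad.

0.365°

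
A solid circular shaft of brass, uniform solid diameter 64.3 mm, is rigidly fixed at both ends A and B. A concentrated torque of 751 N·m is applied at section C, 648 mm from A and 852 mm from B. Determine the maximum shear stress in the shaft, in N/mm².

8.17 N/mm²

With uniform GJ and both ends fixed, compatibility θ_AC = θ_CB gives T_A·a = T_B·b, together with T_A + T_B = T₀.
T_A = T₀·b/(a+b) = 751.0·852/1500 = 426.6 N·m; T_B = 324.4 N·m.
τ in each portion: τ_AC = 8.17×10^6 Pa, τ_CB = 6.22×10^6 Pa; maximum is in AC.
τ_max = T_AC·r/J = 426.6·0.0321/1.68×10^-6 = 8.172×10^6 Pa.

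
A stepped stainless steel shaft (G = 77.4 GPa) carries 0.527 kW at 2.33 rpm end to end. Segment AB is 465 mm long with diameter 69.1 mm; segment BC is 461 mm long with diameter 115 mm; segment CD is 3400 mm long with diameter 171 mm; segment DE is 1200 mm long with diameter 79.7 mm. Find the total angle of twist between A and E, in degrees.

0.924°

ω = 2π·2.33/60 = 0.2440 rad/s, so T = P/ω = 0.527×10³ / 0.2440 = 2160 N·m.
J_AB = π(0.0691)⁴/32 = 2.24×10^-6 m⁴; J_BC = π(0.115)⁴/32 = 1.72×10^-5 m⁴; J_CD = π(0.171)⁴/32 = 8.39×10^-5 m⁴; J_DE = π(0.0797)⁴/32 = 3.96×10^-6 m⁴.
θ = (T/G)·Σ L_i/J_i = (2160/77.4×10⁹)·(0.465/2.24×10^-6 + 0.461/1.72×10^-5 + 3.40/8.39×10^-5 + 1.20/3.96×10^-6) = 0.01613 rad.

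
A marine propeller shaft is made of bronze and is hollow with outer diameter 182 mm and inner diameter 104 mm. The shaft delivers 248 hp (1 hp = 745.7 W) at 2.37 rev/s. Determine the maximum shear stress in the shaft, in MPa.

11.7 MPa

ω = 2π·2.37 = 14.89 rad/s, so T = P/ω = 248×745.7 / 14.89 = 12420 N·m.
J = π(d_o⁴ − d_i⁴)/32 = π(0.182⁴ − 0.104⁴)/32 = 9.623×10^-5 m⁴.
τ_max = T·r/J = 12420 × 0.0910 / 9.623×10^-5 = 1.174×10^7 Pa.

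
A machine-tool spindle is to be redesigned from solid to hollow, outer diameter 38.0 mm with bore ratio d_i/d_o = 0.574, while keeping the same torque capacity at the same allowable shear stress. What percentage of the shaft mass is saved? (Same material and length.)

Equal τ_max and T ⇒ the solid shaft needs d_s³ = d_o³(1−k⁴), so d_s = 38.0·(1−0.574⁴)^(1/3) = 36.57 mm.
Area ratio A_h/A_s = d_o²(1−k²)/d_s² = (1−k²)/(1−k⁴)^(2/3) = 0.7239.
Mass saving = 1 − 0.7239 = 27.6 %.

27.6 %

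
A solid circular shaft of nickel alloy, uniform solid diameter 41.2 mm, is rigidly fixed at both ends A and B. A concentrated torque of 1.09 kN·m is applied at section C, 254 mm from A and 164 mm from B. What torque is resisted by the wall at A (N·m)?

With uniform GJ and both ends fixed, compatibility θ_AC = θ_CB gives T_A·a = T_B·b, together with T_A + T_B = T₀.
T_A = T₀·b/(a+b) = 1090·164/418.0 = 427.7 N·m; T_B = 662.3 N·m.

428 N·m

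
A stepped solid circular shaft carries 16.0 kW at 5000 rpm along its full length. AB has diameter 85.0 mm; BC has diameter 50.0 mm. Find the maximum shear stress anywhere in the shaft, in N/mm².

1.25 N/mm²

ω = 2π·5000/60 = 523.6 rad/s, so T = P/ω = 16.0×10³ / 523.6 = 30.56 N·m.
Under the same torque, τ_max = 16T/(πd³) is largest where d is smallest — segment BC (d = 50.0 mm).
τ_max = 16·30.56/(π·(0.0500)³) = 1.245×10^6 Pa.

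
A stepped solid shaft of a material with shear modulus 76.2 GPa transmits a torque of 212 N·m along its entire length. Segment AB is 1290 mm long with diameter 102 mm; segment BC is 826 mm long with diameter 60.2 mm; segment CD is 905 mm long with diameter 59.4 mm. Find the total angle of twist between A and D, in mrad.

4.18 mrad

J_AB = π(0.102)⁴/32 = 1.06×10^-5 m⁴; J_BC = π(0.0602)⁴/32 = 1.29×10^-6 m⁴; J_CD = π(0.0594)⁴/32 = 1.22×10^-6 m⁴.
θ = (T/G)·Σ L_i/J_i = (212.0/76.2×10⁹)·(1.29/1.06×10^-5 + 0.826/1.29×10^-6 + 0.905/1.22×10^-6) = 4.180×10^-3 rad.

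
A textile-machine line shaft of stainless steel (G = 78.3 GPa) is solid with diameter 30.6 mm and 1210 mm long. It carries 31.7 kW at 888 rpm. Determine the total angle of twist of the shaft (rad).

ω = 2π·888/60 = 92.99 rad/s, so T = P/ω = 31.7×10³ / 92.99 = 340.9 N·m.
J = πd⁴/32 = π(0.0306)⁴/32 = 8.608×10^-8 m⁴.
θ = T·L/(G·J) = 340.9 × 1.21 / (78.3×10⁹ × 8.608×10^-8) = 0.06120 rad.

0.0612 rad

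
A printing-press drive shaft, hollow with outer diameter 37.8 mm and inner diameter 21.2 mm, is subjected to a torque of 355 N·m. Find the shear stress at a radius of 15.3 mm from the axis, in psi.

J = π(d_o⁴ − d_i⁴)/32 = π(0.0378⁴ − 0.0212⁴)/32 = 1.806×10^-7 m⁴.
Shear stress varies linearly with radius: τ = T·r/J = 355.0 × 0.0153 / 1.806×10^-7 = 3.007×10^7 Pa.

4360 psi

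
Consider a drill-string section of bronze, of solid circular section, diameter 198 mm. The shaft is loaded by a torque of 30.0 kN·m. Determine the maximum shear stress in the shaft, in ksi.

J = πd⁴/32 = π(0.198)⁴/32 = 1.509×10^-4 m⁴.
τ_max = T·r/J = 30000 × 0.0990 / 1.509×10^-4 = 1.968×10^7 Pa.

2.85 ksi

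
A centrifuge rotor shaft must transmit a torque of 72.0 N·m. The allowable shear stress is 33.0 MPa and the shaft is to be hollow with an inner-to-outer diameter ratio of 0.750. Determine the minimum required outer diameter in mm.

For a hollow shaft with d_i/d_o = 0.750: τ_max = 16T/(π d_o³ (1−k⁴)), so d_o = [16T/(π τ_allow (1−k⁴))]^(1/3) = [16·72.00/(π·3.30×10^7·0.6836)]^(1/3) = 0.02533 m.

25.3 mm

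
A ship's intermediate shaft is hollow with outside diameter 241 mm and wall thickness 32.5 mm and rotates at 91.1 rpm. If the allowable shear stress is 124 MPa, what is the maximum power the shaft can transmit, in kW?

2330 kW

J = π(d_o⁴ − d_i⁴)/32 = π(0.241⁴ − 0.176⁴)/32 = 2.370×10^-4 m⁴.
T_max = τ_allow·J/r = 1.24×10^8 × 2.370×10^-4 / 0.120 = 243900 N·m.
ω = 2π·91.1/60 = 9.540 rad/s, so P_max = T_max·ω = 2.326×10^6 W.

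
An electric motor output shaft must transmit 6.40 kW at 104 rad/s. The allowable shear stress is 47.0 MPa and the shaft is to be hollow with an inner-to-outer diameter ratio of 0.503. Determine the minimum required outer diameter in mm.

ω = 104 rad/s, so T = P/ω = 6.40×10³ / 104.0 = 61.54 N·m.
For a hollow shaft with d_i/d_o = 0.503: τ_max = 16T/(π d_o³ (1−k⁴)), so d_o = [16T/(π τ_allow (1−k⁴))]^(1/3) = [16·61.54/(π·4.70×10^7·0.9360)]^(1/3) = 0.01924 m.

19.2 mm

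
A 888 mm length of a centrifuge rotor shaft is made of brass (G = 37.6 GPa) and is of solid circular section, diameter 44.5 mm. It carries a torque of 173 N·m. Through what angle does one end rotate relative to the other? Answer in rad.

J = πd⁴/32 = π(0.0445)⁴/32 = 3.850×10^-7 m⁴.
θ = T·L/(G·J) = 173.0 × 0.888 / (37.6×10⁹ × 3.850×10^-7) = 0.01061 rad.

0.0106 rad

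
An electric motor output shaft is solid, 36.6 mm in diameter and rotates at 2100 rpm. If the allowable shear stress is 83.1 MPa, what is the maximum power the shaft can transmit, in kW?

J = πd⁴/32 = π(0.0366)⁴/32 = 1.762×10^-7 m⁴.
T_max = τ_allow·J/r = 8.31×10^7 × 1.762×10^-7 / 0.0183 = 800.0 N·m.
ω = 2π·2100/60 = 219.9 rad/s, so P_max = T_max·ω = 1.759×10^5 W.

176 kW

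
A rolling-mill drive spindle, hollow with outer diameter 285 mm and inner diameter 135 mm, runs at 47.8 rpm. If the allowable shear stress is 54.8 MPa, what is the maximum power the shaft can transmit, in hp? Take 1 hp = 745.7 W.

1590 hp

J = π(d_o⁴ − d_i⁴)/32 = π(0.285⁴ − 0.135⁴)/32 = 6.151×10^-4 m⁴.
T_max = τ_allow·J/r = 5.48×10^7 × 6.151×10^-4 / 0.142 = 236500 N·m.
ω = 2π·47.8/60 = 5.006 rad/s, so P_max = T_max·ω = 1.184×10^6 W.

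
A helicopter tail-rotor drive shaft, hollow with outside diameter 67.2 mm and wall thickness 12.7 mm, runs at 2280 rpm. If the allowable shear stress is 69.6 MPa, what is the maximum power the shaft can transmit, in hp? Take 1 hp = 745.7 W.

1130 hp

J = π(d_o⁴ − d_i⁴)/32 = π(0.0672⁴ − 0.0418⁴)/32 = 1.702×10^-6 m⁴.
T_max = τ_allow·J/r = 6.96×10^7 × 1.702×10^-6 / 0.0336 = 3526 N·m.
ω = 2π·2280/60 = 238.8 rad/s, so P_max = T_max·ω = 8.419×10^5 W.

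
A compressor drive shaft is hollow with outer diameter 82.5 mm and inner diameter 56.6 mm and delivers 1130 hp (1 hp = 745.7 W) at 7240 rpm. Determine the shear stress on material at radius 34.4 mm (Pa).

ω = 2π·7240/60 = 758.2 rad/s, so T = P/ω = 1130×745.7 / 758.2 = 1111 N·m.
J = π(d_o⁴ − d_i⁴)/32 = π(0.0825⁴ − 0.0566⁴)/32 = 3.540×10^-6 m⁴.
Shear stress varies linearly with radius: τ = T·r/J = 1111 × 0.0344 / 3.540×10^-6 = 1.080×10^7 Pa.

1.08e7 Pa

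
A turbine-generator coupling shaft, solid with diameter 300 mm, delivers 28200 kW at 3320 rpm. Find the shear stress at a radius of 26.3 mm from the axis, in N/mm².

2.68 N/mm²

ω = 2π·3320/60 = 347.7 rad/s, so T = P/ω = 28200×10³ / 347.7 = 81110 N·m.
J = πd⁴/32 = π(0.300)⁴/32 = 7.952×10^-4 m⁴.
Shear stress varies linearly with radius: τ = T·r/J = 81110 × 0.0263 / 7.952×10^-4 = 2.683×10^6 Pa.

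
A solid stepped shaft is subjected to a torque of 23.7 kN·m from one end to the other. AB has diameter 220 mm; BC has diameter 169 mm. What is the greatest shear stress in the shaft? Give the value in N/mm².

25.0 N/mm²

Under the same torque, τ_max = 16T/(πd³) is largest where d is smallest — segment BC (d = 169 mm).
τ_max = 16·23700/(π·(0.169)³) = 2.501×10^7 Pa.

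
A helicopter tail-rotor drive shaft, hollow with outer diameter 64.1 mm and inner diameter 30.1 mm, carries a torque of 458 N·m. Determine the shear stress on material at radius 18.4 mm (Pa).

J = π(d_o⁴ − d_i⁴)/32 = π(0.0641⁴ − 0.0301⁴)/32 = 1.577×10^-6 m⁴.
Shear stress varies linearly with radius: τ = T·r/J = 458.0 × 0.0184 / 1.577×10^-6 = 5.344×10^6 Pa.

5.34e6 Pa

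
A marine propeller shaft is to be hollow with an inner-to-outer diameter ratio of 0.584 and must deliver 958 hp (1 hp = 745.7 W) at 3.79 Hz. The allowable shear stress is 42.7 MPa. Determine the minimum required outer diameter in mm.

ω = 2π·3.79 = 23.81 rad/s, so T = P/ω = 958×745.7 / 23.81 = 30000 N·m.
For a hollow shaft with d_i/d_o = 0.584: τ_max = 16T/(π d_o³ (1−k⁴)), so d_o = [16T/(π τ_allow (1−k⁴))]^(1/3) = [16·30000/(π·4.27×10^7·0.8837)]^(1/3) = 0.1594 m.

159 mm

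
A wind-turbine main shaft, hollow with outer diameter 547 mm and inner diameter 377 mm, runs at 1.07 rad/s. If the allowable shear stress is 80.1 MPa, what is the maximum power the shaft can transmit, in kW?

2130 kW

J = π(d_o⁴ − d_i⁴)/32 = π(0.547⁴ − 0.377⁴)/32 = 6.806×10^-3 m⁴.
T_max = τ_allow·J/r = 8.01×10^7 × 6.806×10^-3 / 0.274 = 1.993e6 N·m.
ω = 1.07 rad/s, so P_max = T_max·ω = 2.133×10^6 W.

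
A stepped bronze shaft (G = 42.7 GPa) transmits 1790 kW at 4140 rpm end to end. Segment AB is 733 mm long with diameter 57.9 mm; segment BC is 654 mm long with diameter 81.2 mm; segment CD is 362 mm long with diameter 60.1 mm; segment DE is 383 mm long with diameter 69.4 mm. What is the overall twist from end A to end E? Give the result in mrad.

ω = 2π·4140/60 = 433.5 rad/s, so T = P/ω = 1790×10³ / 433.5 = 4129 N·m.
J_AB = π(0.0579)⁴/32 = 1.10×10^-6 m⁴; J_BC = π(0.0812)⁴/32 = 4.27×10^-6 m⁴; J_CD = π(0.0601)⁴/32 = 1.28×10^-6 m⁴; J_DE = π(0.0694)⁴/32 = 2.28×10^-6 m⁴.
θ = (T/G)·Σ L_i/J_i = (4129/42.7×10⁹)·(0.733/1.10×10^-6 + 0.654/4.27×10^-6 + 0.362/1.28×10^-6 + 0.383/2.28×10^-6) = 0.1226 rad.

123 mrad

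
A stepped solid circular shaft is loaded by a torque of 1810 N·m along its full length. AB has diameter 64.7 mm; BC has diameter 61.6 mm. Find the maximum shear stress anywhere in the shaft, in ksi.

5.72 ksi

Under the same torque, τ_max = 16T/(πd³) is largest where d is smallest — segment BC (d = 61.6 mm).
τ_max = 16·1810/(π·(0.0616)³) = 3.944×10^7 Pa.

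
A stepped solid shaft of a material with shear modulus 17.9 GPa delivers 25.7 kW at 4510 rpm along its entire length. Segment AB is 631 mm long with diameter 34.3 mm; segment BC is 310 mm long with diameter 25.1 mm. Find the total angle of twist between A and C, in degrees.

ω = 2π·4510/60 = 472.3 rad/s, so T = P/ω = 25.7×10³ / 472.3 = 54.42 N·m.
J_AB = π(0.0343)⁴/32 = 1.36×10^-7 m⁴; J_BC = π(0.0251)⁴/32 = 3.90×10^-8 m⁴.
θ = (T/G)·Σ L_i/J_i = (54.42/17.9×10⁹)·(0.631/1.36×10^-7 + 0.310/3.90×10^-8) = 0.03830 rad.

2.19°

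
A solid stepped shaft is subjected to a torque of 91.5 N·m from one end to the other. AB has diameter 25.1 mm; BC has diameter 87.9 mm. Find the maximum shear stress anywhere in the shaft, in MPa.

Under the same torque, τ_max = 16T/(πd³) is largest where d is smallest — segment AB (d = 25.1 mm).
τ_max = 16·91.50/(π·(0.0251)³) = 2.947×10^7 Pa.

29.5 MPa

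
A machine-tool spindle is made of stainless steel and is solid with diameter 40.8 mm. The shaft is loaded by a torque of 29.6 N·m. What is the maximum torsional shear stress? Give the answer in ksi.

J = πd⁴/32 = π(0.0408)⁴/32 = 2.720×10^-7 m⁴.
τ_max = T·r/J = 29.60 × 0.0204 / 2.720×10^-7 = 2.220×10^6 Pa.

0.322 ksi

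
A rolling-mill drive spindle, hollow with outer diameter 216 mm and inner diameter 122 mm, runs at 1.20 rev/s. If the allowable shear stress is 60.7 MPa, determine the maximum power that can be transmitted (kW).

J = π(d_o⁴ − d_i⁴)/32 = π(0.216⁴ − 0.122⁴)/32 = 1.920×10^-4 m⁴.
T_max = τ_allow·J/r = 6.07×10^7 × 1.920×10^-4 / 0.108 = 107900 N·m.
ω = 2π·1.20 = 7.540 rad/s, so P_max = T_max·ω = 8.134×10^5 W.

813 kW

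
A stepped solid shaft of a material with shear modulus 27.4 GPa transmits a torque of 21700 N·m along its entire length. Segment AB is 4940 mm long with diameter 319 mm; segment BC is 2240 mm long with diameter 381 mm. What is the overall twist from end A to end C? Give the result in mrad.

4.71 mrad

J_AB = π(0.319)⁴/32 = 1.02×10^-3 m⁴; J_BC = π(0.381)⁴/32 = 2.07×10^-3 m⁴.
θ = (T/G)·Σ L_i/J_i = (21700/27.4×10⁹)·(4.94/1.02×10^-3 + 2.24/2.07×10^-3) = 4.706×10^-3 rad.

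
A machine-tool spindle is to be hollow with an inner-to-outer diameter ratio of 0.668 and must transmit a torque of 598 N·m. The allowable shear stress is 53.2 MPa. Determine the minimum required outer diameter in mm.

41.5 mm

For a hollow shaft with d_i/d_o = 0.668: τ_max = 16T/(π d_o³ (1−k⁴)), so d_o = [16T/(π τ_allow (1−k⁴))]^(1/3) = [16·598.0/(π·5.32×10^7·0.8009)]^(1/3) = 0.04150 m.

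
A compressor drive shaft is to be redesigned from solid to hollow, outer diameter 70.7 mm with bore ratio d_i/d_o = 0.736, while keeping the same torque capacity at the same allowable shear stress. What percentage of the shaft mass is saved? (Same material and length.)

42.2 %

Equal τ_max and T ⇒ the solid shaft needs d_s³ = d_o³(1−k⁴), so d_s = 70.7·(1−0.736⁴)^(1/3) = 62.97 mm.
Area ratio A_h/A_s = d_o²(1−k²)/d_s² = (1−k²)/(1−k⁴)^(2/3) = 0.5777.
Mass saving = 1 − 0.5777 = 42.2 %.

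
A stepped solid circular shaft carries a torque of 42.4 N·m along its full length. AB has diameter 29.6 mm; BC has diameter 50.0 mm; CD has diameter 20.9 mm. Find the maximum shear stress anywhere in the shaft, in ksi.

Under the same torque, τ_max = 16T/(πd³) is largest where d is smallest — segment CD (d = 20.9 mm).
τ_max = 16·42.40/(π·(0.0209)³) = 2.365×10^7 Pa.

3.43 ksi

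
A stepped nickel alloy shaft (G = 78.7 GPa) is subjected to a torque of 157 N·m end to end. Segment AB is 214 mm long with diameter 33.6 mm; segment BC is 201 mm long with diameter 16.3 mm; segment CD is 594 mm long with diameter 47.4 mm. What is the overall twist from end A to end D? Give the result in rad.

J_AB = π(0.0336)⁴/32 = 1.25×10^-7 m⁴; J_BC = π(0.0163)⁴/32 = 6.93×10^-9 m⁴; J_CD = π(0.0474)⁴/32 = 4.96×10^-7 m⁴.
θ = (T/G)·Σ L_i/J_i = (157.0/78.7×10⁹)·(0.214/1.25×10^-7 + 0.201/6.93×10^-9 + 0.594/4.96×10^-7) = 0.06366 rad.

0.0637 rad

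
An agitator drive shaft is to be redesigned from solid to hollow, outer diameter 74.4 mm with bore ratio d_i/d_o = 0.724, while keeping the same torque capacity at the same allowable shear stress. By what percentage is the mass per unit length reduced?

41.1 %

Equal τ_max and T ⇒ the solid shaft needs d_s³ = d_o³(1−k⁴), so d_s = 74.4·(1−0.724⁴)^(1/3) = 66.84 mm.
Area ratio A_h/A_s = d_o²(1−k²)/d_s² = (1−k²)/(1−k⁴)^(2/3) = 0.5895.
Mass saving = 1 − 0.5895 = 41.1 %.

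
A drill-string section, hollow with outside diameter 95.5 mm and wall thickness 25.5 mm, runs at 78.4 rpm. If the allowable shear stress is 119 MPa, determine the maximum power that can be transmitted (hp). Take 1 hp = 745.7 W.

J = π(d_o⁴ − d_i⁴)/32 = π(0.0955⁴ − 0.0445⁴)/32 = 7.781×10^-6 m⁴.
T_max = τ_allow·J/r = 1.19×10^8 × 7.781×10^-6 / 0.0478 = 19390 N·m.
ω = 2π·78.4/60 = 8.210 rad/s, so P_max = T_max·ω = 1.592×10^5 W.

213 hp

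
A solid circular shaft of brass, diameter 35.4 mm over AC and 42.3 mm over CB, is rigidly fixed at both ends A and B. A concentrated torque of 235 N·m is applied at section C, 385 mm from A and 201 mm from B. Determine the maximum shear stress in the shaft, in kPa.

Compatibility: T_A·a/J_AC = T_B·b/J_CB with T_A + T_B = T₀.
J_AC = 1.54×10^-7 m⁴, J_CB = 3.14×10^-7 m⁴, so T_A = T₀·(J_AC/a)/((J_AC/a)+(J_CB/b)) = 47.91 N·m, T_B = 187.1 N·m.
τ in each portion: τ_AC = 5.50×10^6 Pa, τ_CB = 1.26×10^7 Pa; maximum is in CB.
τ_max = T_CB·r/J = 187.1·0.0211/3.14×10^-7 = 1.259×10^7 Pa.

12600 kPa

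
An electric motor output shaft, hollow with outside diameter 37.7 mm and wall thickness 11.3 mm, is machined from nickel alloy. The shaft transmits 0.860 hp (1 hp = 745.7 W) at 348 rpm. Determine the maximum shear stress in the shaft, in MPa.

ω = 2π·348/60 = 36.44 rad/s, so T = P/ω = 0.860×745.7 / 36.44 = 17.60 N·m.
J = π(d_o⁴ − d_i⁴)/32 = π(0.0377⁴ − 0.0151⁴)/32 = 1.932×10^-7 m⁴.
τ_max = T·r/J = 17.60 × 0.0189 / 1.932×10^-7 = 1.717×10^6 Pa.

1.72 MPa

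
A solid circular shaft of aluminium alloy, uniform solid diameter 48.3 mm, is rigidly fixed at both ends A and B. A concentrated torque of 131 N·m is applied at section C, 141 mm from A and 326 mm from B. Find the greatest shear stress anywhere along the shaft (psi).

599 psi

With uniform GJ and both ends fixed, compatibility θ_AC = θ_CB gives T_A·a = T_B·b, together with T_A + T_B = T₀.
T_A = T₀·b/(a+b) = 131.0·326/467.0 = 91.45 N·m; T_B = 39.55 N·m.
τ in each portion: τ_AC = 4.13×10^6 Pa, τ_CB = 1.79×10^6 Pa; maximum is in AC.
τ_max = T_AC·r/J = 91.45·0.0241/5.34×10^-7 = 4.133×10^6 Pa.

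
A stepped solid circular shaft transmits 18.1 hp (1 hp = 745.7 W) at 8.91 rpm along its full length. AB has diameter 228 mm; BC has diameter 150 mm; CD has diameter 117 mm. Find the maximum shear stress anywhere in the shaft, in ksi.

6.67 ksi

ω = 2π·8.91/60 = 0.9331 rad/s, so T = P/ω = 18.1×745.7 / 0.9331 = 14470 N·m.
Under the same torque, τ_max = 16T/(πd³) is largest where d is smallest — segment CD (d = 117 mm).
τ_max = 16·14470/(π·(0.117)³) = 4.600×10^7 Pa.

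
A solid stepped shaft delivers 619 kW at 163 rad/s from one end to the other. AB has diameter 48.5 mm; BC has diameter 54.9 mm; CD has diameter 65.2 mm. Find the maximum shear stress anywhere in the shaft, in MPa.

170 MPa

ω = 163 rad/s, so T = P/ω = 619×10³ / 163.0 = 3798 N·m.
Under the same torque, τ_max = 16T/(πd³) is largest where d is smallest — segment AB (d = 48.5 mm).
τ_max = 16·3798/(π·(0.0485)³) = 1.695×10^8 Pa.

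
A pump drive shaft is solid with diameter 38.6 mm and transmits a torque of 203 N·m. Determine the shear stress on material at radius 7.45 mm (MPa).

J = πd⁴/32 = π(0.0386)⁴/32 = 2.179×10^-7 m⁴.
Shear stress varies linearly with radius: τ = T·r/J = 203.0 × 0.00745 / 2.179×10^-7 = 6.939×10^6 Pa.

6.94 MPa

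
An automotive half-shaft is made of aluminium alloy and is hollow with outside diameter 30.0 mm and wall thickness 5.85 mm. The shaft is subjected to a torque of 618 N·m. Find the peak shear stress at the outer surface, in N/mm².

135 N/mm²

J = π(d_o⁴ − d_i⁴)/32 = π(0.0300⁴ − 0.0183⁴)/32 = 6.851×10^-8 m⁴.
τ_max = T·r/J = 618.0 × 0.0150 / 6.851×10^-8 = 1.353×10^8 Pa.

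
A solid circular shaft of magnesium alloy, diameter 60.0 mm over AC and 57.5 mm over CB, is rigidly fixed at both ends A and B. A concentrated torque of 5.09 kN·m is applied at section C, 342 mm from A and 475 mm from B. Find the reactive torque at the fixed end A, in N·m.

3170 N·m

Compatibility: T_A·a/J_AC = T_B·b/J_CB with T_A + T_B = T₀.
J_AC = 1.27×10^-6 m⁴, J_CB = 1.07×10^-6 m⁴, so T_A = T₀·(J_AC/a)/((J_AC/a)+(J_CB/b)) = 3167 N·m, T_B = 1923 N·m.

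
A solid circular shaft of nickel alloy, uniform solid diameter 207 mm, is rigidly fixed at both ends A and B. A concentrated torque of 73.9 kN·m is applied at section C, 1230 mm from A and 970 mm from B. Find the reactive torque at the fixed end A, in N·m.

32600 N·m

With uniform GJ and both ends fixed, compatibility θ_AC = θ_CB gives T_A·a = T_B·b, together with T_A + T_B = T₀.
T_A = T₀·b/(a+b) = 73900·970/2200 = 32580 N·m; T_B = 41320 N·m.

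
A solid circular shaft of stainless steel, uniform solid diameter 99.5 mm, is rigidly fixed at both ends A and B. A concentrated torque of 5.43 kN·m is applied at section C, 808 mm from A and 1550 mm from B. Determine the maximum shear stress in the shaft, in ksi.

With uniform GJ and both ends fixed, compatibility θ_AC = θ_CB gives T_A·a = T_B·b, together with T_A + T_B = T₀.
T_A = T₀·b/(a+b) = 5430·1550/2358 = 3569 N·m; T_B = 1861 N·m.
τ in each portion: τ_AC = 1.85×10^7 Pa, τ_CB = 9.62×10^6 Pa; maximum is in AC.
τ_max = T_AC·r/J = 3569·0.0498/9.62×10^-6 = 1.845×10^7 Pa.

2.68 ksi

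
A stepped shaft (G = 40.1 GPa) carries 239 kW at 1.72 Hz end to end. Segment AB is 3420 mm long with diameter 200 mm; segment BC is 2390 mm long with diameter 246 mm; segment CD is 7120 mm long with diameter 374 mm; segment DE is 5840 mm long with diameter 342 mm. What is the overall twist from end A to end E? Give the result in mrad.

20.1 mrad

ω = 2π·1.72 = 10.81 rad/s, so T = P/ω = 239×10³ / 10.81 = 22120 N·m.
J_AB = π(0.200)⁴/32 = 1.57×10^-4 m⁴; J_BC = π(0.246)⁴/32 = 3.60×10^-4 m⁴; J_CD = π(0.374)⁴/32 = 1.92×10^-3 m⁴; J_DE = π(0.342)⁴/32 = 1.34×10^-3 m⁴.
θ = (T/G)·Σ L_i/J_i = (22120/40.1×10⁹)·(3.42/1.57×10^-4 + 2.39/3.60×10^-4 + 7.12/1.92×10^-3 + 5.84/1.34×10^-3) = 0.02012 rad.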